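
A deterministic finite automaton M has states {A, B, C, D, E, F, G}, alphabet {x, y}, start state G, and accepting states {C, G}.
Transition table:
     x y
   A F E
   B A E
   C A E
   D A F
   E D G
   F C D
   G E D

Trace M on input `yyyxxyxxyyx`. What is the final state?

C

G --y--> D
D --y--> F
F --y--> D
D --x--> A
A --x--> F
F --y--> D
D --x--> A
A --x--> F
F --y--> D
D --y--> F
F --x--> C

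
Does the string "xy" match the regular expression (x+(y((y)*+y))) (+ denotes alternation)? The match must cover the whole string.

Neither x nor (y((y)*+y)) matches xy.

no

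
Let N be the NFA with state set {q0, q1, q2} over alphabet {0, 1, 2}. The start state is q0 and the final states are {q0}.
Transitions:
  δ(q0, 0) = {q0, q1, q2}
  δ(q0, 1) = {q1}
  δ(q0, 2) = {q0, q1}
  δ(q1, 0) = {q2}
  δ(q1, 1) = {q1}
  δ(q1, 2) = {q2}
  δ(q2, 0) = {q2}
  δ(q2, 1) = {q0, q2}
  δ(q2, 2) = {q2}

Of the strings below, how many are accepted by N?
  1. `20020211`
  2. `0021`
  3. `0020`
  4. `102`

3

`20020211`: accepted
`0021`: accepted
`0020`: accepted
`102`: rejected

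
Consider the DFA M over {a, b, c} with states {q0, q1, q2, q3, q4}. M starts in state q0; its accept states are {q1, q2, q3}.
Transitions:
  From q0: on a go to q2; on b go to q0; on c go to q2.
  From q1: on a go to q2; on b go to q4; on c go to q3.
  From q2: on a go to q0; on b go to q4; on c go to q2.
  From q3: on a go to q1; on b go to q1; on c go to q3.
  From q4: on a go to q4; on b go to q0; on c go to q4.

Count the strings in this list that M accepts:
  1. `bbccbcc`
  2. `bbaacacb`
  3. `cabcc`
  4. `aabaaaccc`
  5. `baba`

2

`bbccbcc`: rejected
`bbaacacb`: rejected
`cabcc`: accepted
`aabaaaccc`: accepted
`baba`: rejected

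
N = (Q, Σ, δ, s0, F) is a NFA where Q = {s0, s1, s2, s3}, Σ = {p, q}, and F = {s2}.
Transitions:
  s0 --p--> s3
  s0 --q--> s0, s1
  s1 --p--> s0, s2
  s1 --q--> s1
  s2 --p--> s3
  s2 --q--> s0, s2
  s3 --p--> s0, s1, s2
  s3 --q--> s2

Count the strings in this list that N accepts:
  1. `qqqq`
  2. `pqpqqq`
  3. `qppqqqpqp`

2

`qqqq`: rejected
`pqpqqq`: accepted
`qppqqqpqp`: accepted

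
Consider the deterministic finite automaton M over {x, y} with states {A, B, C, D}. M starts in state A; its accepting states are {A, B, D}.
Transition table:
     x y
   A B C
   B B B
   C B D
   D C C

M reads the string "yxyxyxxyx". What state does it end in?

A --y--> C
C --x--> B
B --y--> B
B --x--> B
B --y--> B
B --x--> B
B --x--> B
B --y--> B
B --x--> B

B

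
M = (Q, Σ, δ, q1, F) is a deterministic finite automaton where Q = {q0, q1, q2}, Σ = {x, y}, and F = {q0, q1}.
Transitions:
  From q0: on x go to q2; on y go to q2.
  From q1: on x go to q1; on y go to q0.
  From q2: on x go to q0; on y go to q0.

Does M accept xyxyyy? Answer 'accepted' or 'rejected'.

q1 --x--> q1
q1 --y--> q0
q0 --x--> q2
q2 --y--> q0
q0 --y--> q2
q2 --y--> q0
End in state q0, which is an accepting state.

accepted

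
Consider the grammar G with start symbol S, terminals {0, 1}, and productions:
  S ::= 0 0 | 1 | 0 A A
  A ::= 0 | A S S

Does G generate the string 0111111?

no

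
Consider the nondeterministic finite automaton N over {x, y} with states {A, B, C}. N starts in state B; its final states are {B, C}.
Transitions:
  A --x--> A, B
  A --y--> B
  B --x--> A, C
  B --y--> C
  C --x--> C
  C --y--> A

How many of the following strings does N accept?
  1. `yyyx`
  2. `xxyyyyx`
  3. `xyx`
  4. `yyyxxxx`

`yyyx`: accepted
`xxyyyyx`: accepted
`xyx`: accepted
`yyyxxxx`: accepted

4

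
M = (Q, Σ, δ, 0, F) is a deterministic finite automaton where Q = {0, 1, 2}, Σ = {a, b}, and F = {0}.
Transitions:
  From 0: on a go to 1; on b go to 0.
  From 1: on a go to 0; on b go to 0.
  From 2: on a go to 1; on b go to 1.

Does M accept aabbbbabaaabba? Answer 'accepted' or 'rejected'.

rejected

0 --a--> 1
1 --a--> 0
0 --b--> 0
0 --b--> 0
0 --b--> 0
0 --b--> 0
0 --a--> 1
1 --b--> 0
0 --a--> 1
1 --a--> 0
0 --a--> 1
1 --b--> 0
0 --b--> 0
0 --a--> 1
End in state 1, which is not an accepting state.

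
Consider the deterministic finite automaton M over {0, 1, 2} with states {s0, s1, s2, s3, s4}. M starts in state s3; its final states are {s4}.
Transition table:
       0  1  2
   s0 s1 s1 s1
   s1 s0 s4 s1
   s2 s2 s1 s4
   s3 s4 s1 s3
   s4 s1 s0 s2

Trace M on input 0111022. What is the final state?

s1

s3 --0--> s4
s4 --1--> s0
s0 --1--> s1
s1 --1--> s4
s4 --0--> s1
s1 --2--> s1
s1 --2--> s1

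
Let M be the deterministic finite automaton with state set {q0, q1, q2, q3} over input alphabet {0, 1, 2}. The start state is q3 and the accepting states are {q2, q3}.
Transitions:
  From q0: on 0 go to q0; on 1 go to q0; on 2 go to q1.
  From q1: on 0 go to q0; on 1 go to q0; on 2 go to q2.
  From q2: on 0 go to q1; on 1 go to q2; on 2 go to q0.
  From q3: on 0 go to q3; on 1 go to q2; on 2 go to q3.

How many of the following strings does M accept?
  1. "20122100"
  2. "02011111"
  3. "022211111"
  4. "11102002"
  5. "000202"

3

"20122100": rejected
"02011111": accepted
"022211111": accepted
"11102002": rejected
"000202": accepted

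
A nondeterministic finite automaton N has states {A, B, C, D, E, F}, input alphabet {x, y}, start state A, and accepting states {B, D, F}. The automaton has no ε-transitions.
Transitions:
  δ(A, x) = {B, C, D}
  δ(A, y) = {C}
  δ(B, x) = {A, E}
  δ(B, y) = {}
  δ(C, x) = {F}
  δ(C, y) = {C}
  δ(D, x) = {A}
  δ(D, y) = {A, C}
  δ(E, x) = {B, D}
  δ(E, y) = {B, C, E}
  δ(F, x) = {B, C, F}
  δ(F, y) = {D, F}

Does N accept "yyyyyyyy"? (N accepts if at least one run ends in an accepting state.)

Start: {A}
read y: {C}
read y: {C}
read y: {C}
read y: {C}
read y: {C}
read y: {C}
read y: {C}
read y: {C}
Reachable ∩ accepting = {} — empty.

rejected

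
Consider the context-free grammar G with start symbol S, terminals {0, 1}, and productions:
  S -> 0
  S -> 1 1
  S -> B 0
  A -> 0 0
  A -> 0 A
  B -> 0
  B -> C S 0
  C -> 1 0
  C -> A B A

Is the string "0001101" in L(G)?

no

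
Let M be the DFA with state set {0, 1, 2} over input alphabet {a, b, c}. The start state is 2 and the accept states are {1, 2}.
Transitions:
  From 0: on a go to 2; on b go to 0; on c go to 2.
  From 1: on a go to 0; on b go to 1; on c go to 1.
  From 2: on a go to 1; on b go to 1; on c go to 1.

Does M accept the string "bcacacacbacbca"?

rejected

2 --b--> 1
1 --c--> 1
1 --a--> 0
0 --c--> 2
2 --a--> 1
1 --c--> 1
1 --a--> 0
0 --c--> 2
2 --b--> 1
1 --a--> 0
0 --c--> 2
2 --b--> 1
1 --c--> 1
1 --a--> 0
End in state 0, which is not an accepting state.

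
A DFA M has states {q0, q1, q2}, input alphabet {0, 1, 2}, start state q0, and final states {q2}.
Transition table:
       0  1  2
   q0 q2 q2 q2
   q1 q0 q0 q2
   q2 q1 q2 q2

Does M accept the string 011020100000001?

q0 --0--> q2
q2 --1--> q2
q2 --1--> q2
q2 --0--> q1
q1 --2--> q2
q2 --0--> q1
q1 --1--> q0
q0 --0--> q2
q2 --0--> q1
q1 --0--> q0
q0 --0--> q2
q2 --0--> q1
q1 --0--> q0
q0 --0--> q2
q2 --1--> q2
End in state q2, which is an accepting state.

accepted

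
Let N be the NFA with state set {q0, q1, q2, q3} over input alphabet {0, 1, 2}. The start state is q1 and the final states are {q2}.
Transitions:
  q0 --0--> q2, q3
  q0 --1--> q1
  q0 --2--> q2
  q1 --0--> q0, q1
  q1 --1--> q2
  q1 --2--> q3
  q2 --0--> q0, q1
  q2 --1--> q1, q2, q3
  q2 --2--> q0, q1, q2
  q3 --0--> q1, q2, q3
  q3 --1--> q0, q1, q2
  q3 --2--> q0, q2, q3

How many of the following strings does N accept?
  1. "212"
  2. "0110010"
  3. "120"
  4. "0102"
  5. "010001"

5

"212": accepted
"0110010": accepted
"120": accepted
"0102": accepted
"010001": accepted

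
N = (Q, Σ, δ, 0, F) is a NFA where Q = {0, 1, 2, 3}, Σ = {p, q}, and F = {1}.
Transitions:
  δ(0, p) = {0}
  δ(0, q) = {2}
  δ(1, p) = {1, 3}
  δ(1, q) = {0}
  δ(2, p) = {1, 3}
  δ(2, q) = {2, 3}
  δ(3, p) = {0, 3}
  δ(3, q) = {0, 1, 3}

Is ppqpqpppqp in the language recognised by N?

accepted

Start: {0}
read p: {0}
read p: {0}
read q: {2}
read p: {1, 3}
read q: {0, 1, 3}
read p: {0, 1, 3}
read p: {0, 1, 3}
read p: {0, 1, 3}
read q: {0, 1, 2, 3}
read p: {0, 1, 3}
Reachable ∩ accepting = {1} — nonempty.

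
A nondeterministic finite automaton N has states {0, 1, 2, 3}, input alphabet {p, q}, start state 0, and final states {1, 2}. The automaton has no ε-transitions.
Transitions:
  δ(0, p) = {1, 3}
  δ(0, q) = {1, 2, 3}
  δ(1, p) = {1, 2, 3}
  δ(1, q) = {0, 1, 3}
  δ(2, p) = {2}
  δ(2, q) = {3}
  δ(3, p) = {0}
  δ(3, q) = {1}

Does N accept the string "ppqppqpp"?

Start: {0}
read p: {1, 3}
read p: {0, 1, 2, 3}
read q: {0, 1, 2, 3}
read p: {0, 1, 2, 3}
read p: {0, 1, 2, 3}
read q: {0, 1, 2, 3}
read p: {0, 1, 2, 3}
read p: {0, 1, 2, 3}
Reachable ∩ accepting = {1, 2} — nonempty.

accepted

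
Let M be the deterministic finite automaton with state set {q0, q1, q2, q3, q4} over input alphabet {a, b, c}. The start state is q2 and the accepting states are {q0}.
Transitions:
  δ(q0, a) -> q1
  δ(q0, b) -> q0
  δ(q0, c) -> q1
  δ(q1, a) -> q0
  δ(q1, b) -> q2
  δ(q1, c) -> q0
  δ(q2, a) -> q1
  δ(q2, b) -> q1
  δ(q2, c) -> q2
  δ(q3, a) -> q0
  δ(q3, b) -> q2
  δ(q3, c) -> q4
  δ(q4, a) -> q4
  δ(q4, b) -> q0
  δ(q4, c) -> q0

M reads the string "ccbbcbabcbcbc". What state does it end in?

q2 --c--> q2
q2 --c--> q2
q2 --b--> q1
q1 --b--> q2
q2 --c--> q2
q2 --b--> q1
q1 --a--> q0
q0 --b--> q0
q0 --c--> q1
q1 --b--> q2
q2 --c--> q2
q2 --b--> q1
q1 --c--> q0

q0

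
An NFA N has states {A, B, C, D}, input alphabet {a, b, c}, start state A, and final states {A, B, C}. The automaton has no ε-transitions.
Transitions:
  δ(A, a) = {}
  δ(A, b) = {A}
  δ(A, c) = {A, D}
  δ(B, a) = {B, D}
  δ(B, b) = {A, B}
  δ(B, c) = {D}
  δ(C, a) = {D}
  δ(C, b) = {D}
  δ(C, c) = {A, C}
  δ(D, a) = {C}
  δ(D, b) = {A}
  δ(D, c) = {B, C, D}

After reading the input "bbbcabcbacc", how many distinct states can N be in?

Start: {A}
read b: {A}
read b: {A}
read b: {A}
read c: {A, D}
read a: {C}
read b: {D}
read c: {B, C, D}
read b: {A, B, D}
read a: {B, C, D}
read c: {A, B, C, D}
read c: {A, B, C, D}
Final reachable set {A, B, C, D} has 4 states.

4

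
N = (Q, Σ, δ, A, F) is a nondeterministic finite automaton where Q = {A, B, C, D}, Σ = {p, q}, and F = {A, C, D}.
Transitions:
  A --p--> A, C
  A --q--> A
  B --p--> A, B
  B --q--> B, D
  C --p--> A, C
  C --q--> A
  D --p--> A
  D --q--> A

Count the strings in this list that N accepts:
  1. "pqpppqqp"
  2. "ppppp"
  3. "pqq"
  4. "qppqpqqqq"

4

"pqpppqqp": accepted
"ppppp": accepted
"pqq": accepted
"qppqpqqqq": accepted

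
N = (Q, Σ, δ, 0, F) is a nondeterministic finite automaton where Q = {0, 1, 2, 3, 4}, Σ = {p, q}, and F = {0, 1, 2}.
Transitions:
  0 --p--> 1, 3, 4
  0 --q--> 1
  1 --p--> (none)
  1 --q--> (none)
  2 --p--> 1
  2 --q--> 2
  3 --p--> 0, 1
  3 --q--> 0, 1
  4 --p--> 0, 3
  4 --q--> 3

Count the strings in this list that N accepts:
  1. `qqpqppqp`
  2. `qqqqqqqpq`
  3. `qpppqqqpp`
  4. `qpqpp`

0

`qqpqppqp`: rejected
`qqqqqqqpq`: rejected
`qpppqqqpp`: rejected
`qpqpp`: rejected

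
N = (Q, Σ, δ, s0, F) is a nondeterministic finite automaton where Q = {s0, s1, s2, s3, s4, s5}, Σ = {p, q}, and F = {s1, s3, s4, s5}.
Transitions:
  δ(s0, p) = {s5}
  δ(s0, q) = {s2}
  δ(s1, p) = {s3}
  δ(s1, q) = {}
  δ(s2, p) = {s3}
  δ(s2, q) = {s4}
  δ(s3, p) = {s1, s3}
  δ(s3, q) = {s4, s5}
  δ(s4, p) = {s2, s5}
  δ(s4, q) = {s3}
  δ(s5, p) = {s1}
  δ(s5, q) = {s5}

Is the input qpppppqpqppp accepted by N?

Start: {s0}
read q: {s2}
read p: {s3}
read p: {s1, s3}
read p: {s1, s3}
read p: {s1, s3}
read p: {s1, s3}
read q: {s4, s5}
read p: {s1, s2, s5}
read q: {s4, s5}
read p: {s1, s2, s5}
read p: {s1, s3}
read p: {s1, s3}
Reachable ∩ accepting = {s1, s3} — nonempty.

accepted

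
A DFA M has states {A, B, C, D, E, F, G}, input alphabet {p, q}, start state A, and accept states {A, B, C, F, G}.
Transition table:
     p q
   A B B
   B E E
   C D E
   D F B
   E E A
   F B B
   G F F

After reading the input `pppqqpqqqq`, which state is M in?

A

A --p--> B
B --p--> E
E --p--> E
E --q--> A
A --q--> B
B --p--> E
E --q--> A
A --q--> B
B --q--> E
E --q--> A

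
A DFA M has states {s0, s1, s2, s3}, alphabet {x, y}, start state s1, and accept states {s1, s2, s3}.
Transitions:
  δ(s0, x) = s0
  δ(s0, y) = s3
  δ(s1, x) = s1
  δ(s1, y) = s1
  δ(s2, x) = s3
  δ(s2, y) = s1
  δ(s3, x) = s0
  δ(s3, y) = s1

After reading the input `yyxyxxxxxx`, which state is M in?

s1 --y--> s1
s1 --y--> s1
s1 --x--> s1
s1 --y--> s1
s1 --x--> s1
s1 --x--> s1
s1 --x--> s1
s1 --x--> s1
s1 --x--> s1
s1 --x--> s1

s1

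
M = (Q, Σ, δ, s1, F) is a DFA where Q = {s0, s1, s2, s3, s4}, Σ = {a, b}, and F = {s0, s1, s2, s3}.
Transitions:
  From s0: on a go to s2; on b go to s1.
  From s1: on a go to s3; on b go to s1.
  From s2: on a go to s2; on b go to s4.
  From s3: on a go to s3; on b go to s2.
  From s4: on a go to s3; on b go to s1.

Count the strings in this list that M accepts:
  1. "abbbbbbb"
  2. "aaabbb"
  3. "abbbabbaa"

"abbbbbbb": accepted
"aaabbb": accepted
"abbbabbaa": accepted

3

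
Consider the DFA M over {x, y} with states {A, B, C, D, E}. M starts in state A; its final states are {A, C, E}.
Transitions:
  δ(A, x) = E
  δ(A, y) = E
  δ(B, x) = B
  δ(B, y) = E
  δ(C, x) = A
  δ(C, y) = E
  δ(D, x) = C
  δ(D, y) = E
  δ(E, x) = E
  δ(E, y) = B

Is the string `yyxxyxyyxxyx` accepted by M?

rejected

A --y--> E
E --y--> B
B --x--> B
B --x--> B
B --y--> E
E --x--> E
E --y--> B
B --y--> E
E --x--> E
E --x--> E
E --y--> B
B --x--> B
End in state B, which is not an accepting state.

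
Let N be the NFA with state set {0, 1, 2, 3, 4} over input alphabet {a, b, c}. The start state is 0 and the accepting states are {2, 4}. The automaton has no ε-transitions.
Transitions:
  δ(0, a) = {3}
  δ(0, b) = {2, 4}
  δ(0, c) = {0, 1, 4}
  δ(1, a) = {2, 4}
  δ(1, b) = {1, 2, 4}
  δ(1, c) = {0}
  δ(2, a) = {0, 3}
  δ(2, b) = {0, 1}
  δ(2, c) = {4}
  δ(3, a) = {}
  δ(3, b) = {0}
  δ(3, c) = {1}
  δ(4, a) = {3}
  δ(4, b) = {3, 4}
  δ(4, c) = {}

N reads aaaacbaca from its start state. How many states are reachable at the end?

0

Start: {0}
read a: {3}
read a: {}
The reachable set is empty and stays empty for the remaining 7 symbols.
Final reachable set {} has 0 states.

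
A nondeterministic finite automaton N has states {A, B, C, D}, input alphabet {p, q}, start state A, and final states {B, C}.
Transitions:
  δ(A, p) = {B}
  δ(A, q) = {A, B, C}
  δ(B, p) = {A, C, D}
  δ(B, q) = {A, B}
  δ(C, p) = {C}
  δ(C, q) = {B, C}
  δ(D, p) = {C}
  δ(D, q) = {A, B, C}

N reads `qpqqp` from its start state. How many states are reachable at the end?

Start: {A}
read q: {A, B, C}
read p: {A, B, C, D}
read q: {A, B, C}
read q: {A, B, C}
read p: {A, B, C, D}
Final reachable set {A, B, C, D} has 4 states.

4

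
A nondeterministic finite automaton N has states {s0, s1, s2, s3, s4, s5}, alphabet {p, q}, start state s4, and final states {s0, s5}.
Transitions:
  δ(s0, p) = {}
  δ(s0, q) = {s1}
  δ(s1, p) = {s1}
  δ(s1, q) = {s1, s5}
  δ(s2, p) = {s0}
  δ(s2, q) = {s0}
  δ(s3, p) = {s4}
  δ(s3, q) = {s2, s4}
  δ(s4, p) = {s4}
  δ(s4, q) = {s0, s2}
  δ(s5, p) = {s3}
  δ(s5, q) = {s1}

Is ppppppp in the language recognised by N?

Start: {s4}
read p: {s4}
read p: {s4}
read p: {s4}
read p: {s4}
read p: {s4}
read p: {s4}
read p: {s4}
Reachable ∩ accepting = {} — empty.

rejected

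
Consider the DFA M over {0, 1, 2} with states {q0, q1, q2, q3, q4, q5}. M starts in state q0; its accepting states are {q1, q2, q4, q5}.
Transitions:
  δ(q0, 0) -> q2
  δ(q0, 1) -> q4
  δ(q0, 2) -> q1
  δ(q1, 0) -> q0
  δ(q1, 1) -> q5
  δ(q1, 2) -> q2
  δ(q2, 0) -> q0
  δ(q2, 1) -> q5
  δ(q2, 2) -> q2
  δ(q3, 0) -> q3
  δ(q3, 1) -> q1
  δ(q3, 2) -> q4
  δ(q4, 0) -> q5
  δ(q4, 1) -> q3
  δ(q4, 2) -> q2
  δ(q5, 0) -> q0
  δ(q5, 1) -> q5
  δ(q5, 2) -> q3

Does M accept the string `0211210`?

rejected

q0 --0--> q2
q2 --2--> q2
q2 --1--> q5
q5 --1--> q5
q5 --2--> q3
q3 --1--> q1
q1 --0--> q0
End in state q0, which is not an accepting state.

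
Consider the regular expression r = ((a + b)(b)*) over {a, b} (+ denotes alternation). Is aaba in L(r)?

no

No split of aaba into u·v has (a+b) matching u and (b)* matching v.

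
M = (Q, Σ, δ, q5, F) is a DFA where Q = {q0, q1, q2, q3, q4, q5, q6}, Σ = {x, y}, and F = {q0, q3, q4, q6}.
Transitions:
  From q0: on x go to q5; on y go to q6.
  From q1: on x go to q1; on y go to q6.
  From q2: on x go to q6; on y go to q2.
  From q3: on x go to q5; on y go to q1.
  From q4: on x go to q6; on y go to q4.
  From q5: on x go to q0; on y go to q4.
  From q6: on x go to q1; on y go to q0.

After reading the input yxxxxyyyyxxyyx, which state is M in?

q5

q5 --y--> q4
q4 --x--> q6
q6 --x--> q1
q1 --x--> q1
q1 --x--> q1
q1 --y--> q6
q6 --y--> q0
q0 --y--> q6
q6 --y--> q0
q0 --x--> q5
q5 --x--> q0
q0 --y--> q6
q6 --y--> q0
q0 --x--> q5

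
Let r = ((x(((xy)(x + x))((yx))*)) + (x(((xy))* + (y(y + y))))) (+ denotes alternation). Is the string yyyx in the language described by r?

Neither (x(((xy)(x+x))((yx))*)) nor (x(((xy))*+(y(y+y)))) matches yyyx.

no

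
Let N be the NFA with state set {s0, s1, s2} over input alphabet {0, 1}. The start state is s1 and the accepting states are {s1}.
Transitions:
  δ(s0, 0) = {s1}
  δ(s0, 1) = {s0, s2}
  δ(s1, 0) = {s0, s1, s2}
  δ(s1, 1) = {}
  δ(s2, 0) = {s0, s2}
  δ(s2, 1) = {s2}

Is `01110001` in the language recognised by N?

Start: {s1}
read 0: {s0, s1, s2}
read 1: {s0, s2}
read 1: {s0, s2}
read 1: {s0, s2}
read 0: {s0, s1, s2}
read 0: {s0, s1, s2}
read 0: {s0, s1, s2}
read 1: {s0, s2}
Reachable ∩ accepting = {} — empty.

rejected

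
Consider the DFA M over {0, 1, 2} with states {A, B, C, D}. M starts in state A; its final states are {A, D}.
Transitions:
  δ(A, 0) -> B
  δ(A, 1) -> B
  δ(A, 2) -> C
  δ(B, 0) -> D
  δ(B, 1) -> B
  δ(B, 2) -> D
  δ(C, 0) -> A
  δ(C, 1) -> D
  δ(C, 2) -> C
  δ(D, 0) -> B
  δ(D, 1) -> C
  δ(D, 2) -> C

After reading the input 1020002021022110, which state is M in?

A --1--> B
B --0--> D
D --2--> C
C --0--> A
A --0--> B
B --0--> D
D --2--> C
C --0--> A
A --2--> C
C --1--> D
D --0--> B
B --2--> D
D --2--> C
C --1--> D
D --1--> C
C --0--> A

A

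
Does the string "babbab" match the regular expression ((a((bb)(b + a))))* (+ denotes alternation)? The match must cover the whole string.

no

babbab cannot be split into zero or more pieces each matching (a((bb)(b+a))).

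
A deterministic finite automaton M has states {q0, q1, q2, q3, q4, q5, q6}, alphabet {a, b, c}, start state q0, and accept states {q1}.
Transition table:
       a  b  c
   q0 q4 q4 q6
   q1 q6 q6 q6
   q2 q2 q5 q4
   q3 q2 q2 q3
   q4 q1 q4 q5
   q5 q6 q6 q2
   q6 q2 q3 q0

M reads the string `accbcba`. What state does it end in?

q0 --a--> q4
q4 --c--> q5
q5 --c--> q2
q2 --b--> q5
q5 --c--> q2
q2 --b--> q5
q5 --a--> q6

q6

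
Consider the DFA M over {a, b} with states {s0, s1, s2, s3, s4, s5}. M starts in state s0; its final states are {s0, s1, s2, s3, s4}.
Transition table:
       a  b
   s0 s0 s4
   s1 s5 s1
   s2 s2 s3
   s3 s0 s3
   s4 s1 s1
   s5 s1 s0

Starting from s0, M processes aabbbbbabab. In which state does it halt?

s4

s0 --a--> s0
s0 --a--> s0
s0 --b--> s4
s4 --b--> s1
s1 --b--> s1
s1 --b--> s1
s1 --b--> s1
s1 --a--> s5
s5 --b--> s0
s0 --a--> s0
s0 --b--> s4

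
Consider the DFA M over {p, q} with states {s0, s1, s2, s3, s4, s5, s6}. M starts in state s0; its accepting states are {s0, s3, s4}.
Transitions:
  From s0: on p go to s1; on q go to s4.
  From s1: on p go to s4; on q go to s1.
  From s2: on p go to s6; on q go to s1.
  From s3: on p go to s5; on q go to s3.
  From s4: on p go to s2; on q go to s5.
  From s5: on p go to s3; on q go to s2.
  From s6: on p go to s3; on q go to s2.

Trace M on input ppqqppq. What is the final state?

s3

s0 --p--> s1
s1 --p--> s4
s4 --q--> s5
s5 --q--> s2
s2 --p--> s6
s6 --p--> s3
s3 --q--> s3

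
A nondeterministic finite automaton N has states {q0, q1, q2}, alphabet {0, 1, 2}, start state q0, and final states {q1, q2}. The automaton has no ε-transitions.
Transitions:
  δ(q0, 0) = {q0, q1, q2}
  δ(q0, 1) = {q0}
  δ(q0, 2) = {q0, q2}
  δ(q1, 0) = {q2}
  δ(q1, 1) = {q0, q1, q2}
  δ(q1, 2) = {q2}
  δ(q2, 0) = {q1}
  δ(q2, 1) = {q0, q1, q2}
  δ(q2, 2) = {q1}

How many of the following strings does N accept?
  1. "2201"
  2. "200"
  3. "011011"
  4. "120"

4

"2201": accepted
"200": accepted
"011011": accepted
"120": accepted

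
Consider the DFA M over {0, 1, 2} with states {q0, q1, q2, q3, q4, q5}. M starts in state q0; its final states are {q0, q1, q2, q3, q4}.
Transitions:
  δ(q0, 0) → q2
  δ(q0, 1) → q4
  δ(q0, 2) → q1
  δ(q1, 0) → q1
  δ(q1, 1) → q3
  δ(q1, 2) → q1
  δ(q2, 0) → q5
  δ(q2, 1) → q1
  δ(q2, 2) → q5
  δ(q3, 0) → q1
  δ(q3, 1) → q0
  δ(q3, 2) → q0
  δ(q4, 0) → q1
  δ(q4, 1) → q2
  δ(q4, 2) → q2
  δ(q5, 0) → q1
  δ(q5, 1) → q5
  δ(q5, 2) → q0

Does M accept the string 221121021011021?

rejected

q0 --2--> q1
q1 --2--> q1
q1 --1--> q3
q3 --1--> q0
q0 --2--> q1
q1 --1--> q3
q3 --0--> q1
q1 --2--> q1
q1 --1--> q3
q3 --0--> q1
q1 --1--> q3
q3 --1--> q0
q0 --0--> q2
q2 --2--> q5
q5 --1--> q5
End in state q5, which is not an accepting state.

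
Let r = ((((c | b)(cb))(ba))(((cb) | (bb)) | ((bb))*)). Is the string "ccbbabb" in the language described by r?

Split as ccbba·bb: (((c|b)(cb))(ba)) matches ccbba and (((cb)|(bb))|((bb))*) matches bb.

yes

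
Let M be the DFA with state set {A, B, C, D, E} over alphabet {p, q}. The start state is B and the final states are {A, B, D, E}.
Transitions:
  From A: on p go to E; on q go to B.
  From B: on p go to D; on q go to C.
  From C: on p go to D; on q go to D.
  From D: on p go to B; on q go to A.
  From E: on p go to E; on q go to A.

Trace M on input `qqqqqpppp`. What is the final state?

B

B --q--> C
C --q--> D
D --q--> A
A --q--> B
B --q--> C
C --p--> D
D --p--> B
B --p--> D
D --p--> B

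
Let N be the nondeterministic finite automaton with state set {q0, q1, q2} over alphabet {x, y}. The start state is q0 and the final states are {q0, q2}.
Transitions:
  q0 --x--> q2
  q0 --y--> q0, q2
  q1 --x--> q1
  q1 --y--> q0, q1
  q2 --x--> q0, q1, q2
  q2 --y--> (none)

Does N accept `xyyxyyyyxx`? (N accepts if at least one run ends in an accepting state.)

rejected

Start: {q0}
read x: {q2}
read y: {}
The reachable set is empty and stays empty for the remaining 8 symbols.
Reachable ∩ accepting = {} — empty.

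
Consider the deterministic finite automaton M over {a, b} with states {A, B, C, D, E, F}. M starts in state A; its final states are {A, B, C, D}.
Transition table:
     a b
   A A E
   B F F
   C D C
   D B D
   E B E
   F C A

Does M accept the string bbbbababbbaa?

A --b--> E
E --b--> E
E --b--> E
E --b--> E
E --a--> B
B --b--> F
F --a--> C
C --b--> C
C --b--> C
C --b--> C
C --a--> D
D --a--> B
End in state B, which is an accepting state.

accepted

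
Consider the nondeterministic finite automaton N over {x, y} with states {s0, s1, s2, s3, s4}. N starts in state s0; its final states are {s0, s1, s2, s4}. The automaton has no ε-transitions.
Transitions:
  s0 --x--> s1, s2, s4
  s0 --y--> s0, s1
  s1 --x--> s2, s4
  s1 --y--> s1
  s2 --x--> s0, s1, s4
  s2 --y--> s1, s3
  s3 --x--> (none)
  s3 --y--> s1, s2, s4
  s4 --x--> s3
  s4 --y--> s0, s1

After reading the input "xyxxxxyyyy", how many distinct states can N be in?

Start: {s0}
read x: {s1, s2, s4}
read y: {s0, s1, s3}
read x: {s1, s2, s4}
read x: {s0, s1, s2, s3, s4}
read x: {s0, s1, s2, s3, s4}
read x: {s0, s1, s2, s3, s4}
read y: {s0, s1, s2, s3, s4}
read y: {s0, s1, s2, s3, s4}
read y: {s0, s1, s2, s3, s4}
read y: {s0, s1, s2, s3, s4}
Final reachable set {s0, s1, s2, s3, s4} has 5 states.

5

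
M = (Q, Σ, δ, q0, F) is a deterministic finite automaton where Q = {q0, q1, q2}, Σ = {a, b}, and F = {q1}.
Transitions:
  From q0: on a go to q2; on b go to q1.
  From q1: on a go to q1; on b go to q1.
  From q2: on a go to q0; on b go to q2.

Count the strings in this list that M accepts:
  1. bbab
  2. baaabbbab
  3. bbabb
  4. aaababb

bbab: accepted
baaabbbab: accepted
bbabb: accepted
aaababb: accepted

4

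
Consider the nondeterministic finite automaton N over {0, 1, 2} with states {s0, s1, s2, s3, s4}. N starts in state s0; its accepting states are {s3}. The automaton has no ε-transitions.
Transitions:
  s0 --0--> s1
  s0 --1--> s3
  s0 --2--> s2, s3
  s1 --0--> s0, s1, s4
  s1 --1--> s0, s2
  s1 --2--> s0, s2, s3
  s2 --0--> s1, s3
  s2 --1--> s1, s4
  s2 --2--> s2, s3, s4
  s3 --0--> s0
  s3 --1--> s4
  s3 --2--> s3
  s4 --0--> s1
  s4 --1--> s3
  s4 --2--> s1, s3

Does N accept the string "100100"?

Start: {s0}
read 1: {s3}
read 0: {s0}
read 0: {s1}
read 1: {s0, s2}
read 0: {s1, s3}
read 0: {s0, s1, s4}
Reachable ∩ accepting = {} — empty.

rejected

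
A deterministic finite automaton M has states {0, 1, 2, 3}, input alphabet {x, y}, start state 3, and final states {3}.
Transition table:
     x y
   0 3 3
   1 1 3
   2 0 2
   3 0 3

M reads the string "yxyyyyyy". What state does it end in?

3 --y--> 3
3 --x--> 0
0 --y--> 3
3 --y--> 3
3 --y--> 3
3 --y--> 3
3 --y--> 3
3 --y--> 3

3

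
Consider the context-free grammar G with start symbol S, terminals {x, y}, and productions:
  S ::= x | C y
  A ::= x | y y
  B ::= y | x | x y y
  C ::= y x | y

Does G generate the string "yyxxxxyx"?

no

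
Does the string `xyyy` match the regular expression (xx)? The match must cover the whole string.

No split of xyyy into u·v has x matching u and x matching v.

no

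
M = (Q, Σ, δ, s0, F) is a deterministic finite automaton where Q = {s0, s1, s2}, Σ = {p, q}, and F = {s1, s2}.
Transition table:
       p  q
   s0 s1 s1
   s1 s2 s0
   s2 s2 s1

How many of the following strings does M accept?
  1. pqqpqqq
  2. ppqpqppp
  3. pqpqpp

pqqpqqq: accepted
ppqpqppp: accepted
pqpqpp: accepted

3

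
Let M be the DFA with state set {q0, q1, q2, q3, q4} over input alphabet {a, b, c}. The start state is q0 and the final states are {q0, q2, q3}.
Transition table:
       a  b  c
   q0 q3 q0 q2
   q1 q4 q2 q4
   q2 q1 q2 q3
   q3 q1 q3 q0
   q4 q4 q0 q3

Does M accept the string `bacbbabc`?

q0 --b--> q0
q0 --a--> q3
q3 --c--> q0
q0 --b--> q0
q0 --b--> q0
q0 --a--> q3
q3 --b--> q3
q3 --c--> q0
End in state q0, which is an accepting state.

accepted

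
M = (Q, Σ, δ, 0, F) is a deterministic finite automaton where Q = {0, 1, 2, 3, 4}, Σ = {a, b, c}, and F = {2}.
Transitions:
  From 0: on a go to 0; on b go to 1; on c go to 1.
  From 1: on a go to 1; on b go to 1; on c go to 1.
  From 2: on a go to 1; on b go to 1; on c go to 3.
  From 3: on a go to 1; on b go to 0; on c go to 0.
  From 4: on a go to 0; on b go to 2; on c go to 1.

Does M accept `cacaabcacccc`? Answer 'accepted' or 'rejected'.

rejected

0 --c--> 1
1 --a--> 1
1 --c--> 1
1 --a--> 1
1 --a--> 1
1 --b--> 1
1 --c--> 1
1 --a--> 1
1 --c--> 1
1 --c--> 1
1 --c--> 1
1 --c--> 1
End in state 1, which is not an accepting state.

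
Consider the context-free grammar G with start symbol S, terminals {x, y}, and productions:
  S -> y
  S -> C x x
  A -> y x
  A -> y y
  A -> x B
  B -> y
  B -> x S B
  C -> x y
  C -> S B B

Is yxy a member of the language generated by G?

no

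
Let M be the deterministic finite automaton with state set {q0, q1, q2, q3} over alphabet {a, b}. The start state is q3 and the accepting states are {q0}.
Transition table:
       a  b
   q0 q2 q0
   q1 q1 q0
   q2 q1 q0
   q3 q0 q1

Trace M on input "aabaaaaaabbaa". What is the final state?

q1

q3 --a--> q0
q0 --a--> q2
q2 --b--> q0
q0 --a--> q2
q2 --a--> q1
q1 --a--> q1
q1 --a--> q1
q1 --a--> q1
q1 --a--> q1
q1 --b--> q0
q0 --b--> q0
q0 --a--> q2
q2 --a--> q1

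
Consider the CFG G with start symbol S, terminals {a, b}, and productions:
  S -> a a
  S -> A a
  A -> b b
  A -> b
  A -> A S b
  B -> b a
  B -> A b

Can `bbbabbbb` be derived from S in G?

no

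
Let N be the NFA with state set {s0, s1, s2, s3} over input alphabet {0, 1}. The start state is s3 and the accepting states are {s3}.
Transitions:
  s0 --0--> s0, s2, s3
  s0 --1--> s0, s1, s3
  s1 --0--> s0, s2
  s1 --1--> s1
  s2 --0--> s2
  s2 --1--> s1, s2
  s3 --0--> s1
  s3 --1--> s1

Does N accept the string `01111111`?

Start: {s3}
read 0: {s1}
read 1: {s1}
read 1: {s1}
read 1: {s1}
read 1: {s1}
read 1: {s1}
read 1: {s1}
read 1: {s1}
Reachable ∩ accepting = {} — empty.

rejected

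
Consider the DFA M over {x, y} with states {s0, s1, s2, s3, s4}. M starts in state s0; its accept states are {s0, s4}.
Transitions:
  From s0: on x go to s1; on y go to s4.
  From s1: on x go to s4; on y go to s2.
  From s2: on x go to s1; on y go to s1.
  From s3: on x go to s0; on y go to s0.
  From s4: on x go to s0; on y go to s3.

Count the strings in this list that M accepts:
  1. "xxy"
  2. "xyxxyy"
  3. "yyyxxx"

"xxy": rejected
"xyxxyy": accepted
"yyyxxx": accepted

2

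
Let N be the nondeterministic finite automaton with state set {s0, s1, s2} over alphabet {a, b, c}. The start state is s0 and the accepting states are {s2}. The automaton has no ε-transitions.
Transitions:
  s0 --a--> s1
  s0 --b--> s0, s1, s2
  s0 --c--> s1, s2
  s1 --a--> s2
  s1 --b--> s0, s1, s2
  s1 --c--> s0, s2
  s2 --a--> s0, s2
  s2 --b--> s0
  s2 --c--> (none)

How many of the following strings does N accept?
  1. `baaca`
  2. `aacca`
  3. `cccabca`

2

`baaca`: accepted
`aacca`: rejected
`cccabca`: accepted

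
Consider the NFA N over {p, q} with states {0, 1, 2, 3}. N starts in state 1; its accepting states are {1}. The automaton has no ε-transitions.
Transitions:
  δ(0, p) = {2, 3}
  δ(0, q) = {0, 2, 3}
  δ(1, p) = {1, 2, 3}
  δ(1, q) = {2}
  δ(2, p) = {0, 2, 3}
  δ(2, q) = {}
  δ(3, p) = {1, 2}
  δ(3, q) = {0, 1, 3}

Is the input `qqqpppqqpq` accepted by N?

Start: {1}
read q: {2}
read q: {}
The reachable set is empty and stays empty for the remaining 8 symbols.
Reachable ∩ accepting = {} — empty.

rejected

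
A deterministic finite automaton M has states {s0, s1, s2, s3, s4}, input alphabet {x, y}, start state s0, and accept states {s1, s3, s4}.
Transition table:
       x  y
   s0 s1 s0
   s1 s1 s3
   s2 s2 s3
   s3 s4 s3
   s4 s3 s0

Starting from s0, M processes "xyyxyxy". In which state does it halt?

s0 --x--> s1
s1 --y--> s3
s3 --y--> s3
s3 --x--> s4
s4 --y--> s0
s0 --x--> s1
s1 --y--> s3

s3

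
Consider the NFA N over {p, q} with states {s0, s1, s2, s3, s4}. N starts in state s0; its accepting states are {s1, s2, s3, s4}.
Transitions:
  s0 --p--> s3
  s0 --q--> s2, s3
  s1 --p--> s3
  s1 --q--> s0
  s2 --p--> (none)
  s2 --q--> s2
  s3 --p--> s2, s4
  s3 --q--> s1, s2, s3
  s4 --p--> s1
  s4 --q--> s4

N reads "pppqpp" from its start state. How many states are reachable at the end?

Start: {s0}
read p: {s3}
read p: {s2, s4}
read p: {s1}
read q: {s0}
read p: {s3}
read p: {s2, s4}
Final reachable set {s2, s4} has 2 states.

2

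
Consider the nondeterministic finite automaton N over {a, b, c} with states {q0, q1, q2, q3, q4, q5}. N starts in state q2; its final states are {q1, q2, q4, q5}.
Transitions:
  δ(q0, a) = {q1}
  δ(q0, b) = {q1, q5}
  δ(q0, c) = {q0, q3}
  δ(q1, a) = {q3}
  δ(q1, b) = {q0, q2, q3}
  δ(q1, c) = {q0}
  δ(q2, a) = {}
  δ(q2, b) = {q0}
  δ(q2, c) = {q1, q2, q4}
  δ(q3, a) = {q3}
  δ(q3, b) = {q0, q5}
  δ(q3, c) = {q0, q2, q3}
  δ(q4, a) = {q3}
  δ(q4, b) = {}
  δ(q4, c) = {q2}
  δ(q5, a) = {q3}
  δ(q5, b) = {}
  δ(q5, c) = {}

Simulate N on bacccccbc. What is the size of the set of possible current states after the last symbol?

Start: {q2}
read b: {q0}
read a: {q1}
read c: {q0}
read c: {q0, q3}
read c: {q0, q2, q3}
read c: {q0, q1, q2, q3, q4}
read c: {q0, q1, q2, q3, q4}
read b: {q0, q1, q2, q3, q5}
read c: {q0, q1, q2, q3, q4}
Final reachable set {q0, q1, q2, q3, q4} has 5 states.

5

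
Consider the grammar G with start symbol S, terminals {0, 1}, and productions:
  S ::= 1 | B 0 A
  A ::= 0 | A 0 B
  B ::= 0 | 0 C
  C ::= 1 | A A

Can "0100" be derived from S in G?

yes

S ⇒ B0A ⇒ 0C0A ⇒ 010A ⇒ 0100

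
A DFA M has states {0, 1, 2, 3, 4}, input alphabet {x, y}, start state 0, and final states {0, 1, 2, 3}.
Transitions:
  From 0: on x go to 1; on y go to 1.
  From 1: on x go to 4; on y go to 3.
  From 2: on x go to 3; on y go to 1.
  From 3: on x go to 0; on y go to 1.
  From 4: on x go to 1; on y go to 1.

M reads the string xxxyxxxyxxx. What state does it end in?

0 --x--> 1
1 --x--> 4
4 --x--> 1
1 --y--> 3
3 --x--> 0
0 --x--> 1
1 --x--> 4
4 --y--> 1
1 --x--> 4
4 --x--> 1
1 --x--> 4

4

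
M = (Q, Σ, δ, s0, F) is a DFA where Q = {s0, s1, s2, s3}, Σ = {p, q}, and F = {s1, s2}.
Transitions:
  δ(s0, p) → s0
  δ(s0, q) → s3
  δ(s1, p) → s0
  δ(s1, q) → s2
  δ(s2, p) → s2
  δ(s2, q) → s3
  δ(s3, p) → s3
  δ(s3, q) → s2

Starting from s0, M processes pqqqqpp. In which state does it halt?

s0 --p--> s0
s0 --q--> s3
s3 --q--> s2
s2 --q--> s3
s3 --q--> s2
s2 --p--> s2
s2 --p--> s2

s2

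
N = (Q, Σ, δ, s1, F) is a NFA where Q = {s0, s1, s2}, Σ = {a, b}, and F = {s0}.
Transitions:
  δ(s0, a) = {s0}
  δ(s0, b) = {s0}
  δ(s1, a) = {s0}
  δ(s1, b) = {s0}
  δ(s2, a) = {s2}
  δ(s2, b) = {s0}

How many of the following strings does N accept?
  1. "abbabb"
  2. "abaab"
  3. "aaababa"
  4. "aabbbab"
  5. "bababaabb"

"abbabb": accepted
"abaab": accepted
"aaababa": accepted
"aabbbab": accepted
"bababaabb": accepted

5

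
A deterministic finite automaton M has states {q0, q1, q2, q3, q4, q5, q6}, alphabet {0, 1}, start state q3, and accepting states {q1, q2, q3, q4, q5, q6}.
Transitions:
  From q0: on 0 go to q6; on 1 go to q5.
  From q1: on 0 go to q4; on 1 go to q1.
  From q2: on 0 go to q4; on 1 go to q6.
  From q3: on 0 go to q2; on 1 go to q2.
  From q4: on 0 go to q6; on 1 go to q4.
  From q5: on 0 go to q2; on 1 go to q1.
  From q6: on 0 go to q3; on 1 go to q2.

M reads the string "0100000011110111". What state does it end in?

q3 --0--> q2
q2 --1--> q6
q6 --0--> q3
q3 --0--> q2
q2 --0--> q4
q4 --0--> q6
q6 --0--> q3
q3 --0--> q2
q2 --1--> q6
q6 --1--> q2
q2 --1--> q6
q6 --1--> q2
q2 --0--> q4
q4 --1--> q4
q4 --1--> q4
q4 --1--> q4

q4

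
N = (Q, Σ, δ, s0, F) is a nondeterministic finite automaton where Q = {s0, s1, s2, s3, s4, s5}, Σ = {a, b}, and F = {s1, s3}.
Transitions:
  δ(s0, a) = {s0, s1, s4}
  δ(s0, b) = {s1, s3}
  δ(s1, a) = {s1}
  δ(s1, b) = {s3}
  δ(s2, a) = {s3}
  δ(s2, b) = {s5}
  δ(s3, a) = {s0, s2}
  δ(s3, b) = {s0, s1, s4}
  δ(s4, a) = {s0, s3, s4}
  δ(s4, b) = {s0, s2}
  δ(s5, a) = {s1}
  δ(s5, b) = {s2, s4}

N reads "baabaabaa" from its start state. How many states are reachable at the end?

Start: {s0}
read b: {s1, s3}
read a: {s0, s1, s2}
read a: {s0, s1, s3, s4}
read b: {s0, s1, s2, s3, s4}
read a: {s0, s1, s2, s3, s4}
read a: {s0, s1, s2, s3, s4}
read b: {s0, s1, s2, s3, s4, s5}
read a: {s0, s1, s2, s3, s4}
read a: {s0, s1, s2, s3, s4}
Final reachable set {s0, s1, s2, s3, s4} has 5 states.

5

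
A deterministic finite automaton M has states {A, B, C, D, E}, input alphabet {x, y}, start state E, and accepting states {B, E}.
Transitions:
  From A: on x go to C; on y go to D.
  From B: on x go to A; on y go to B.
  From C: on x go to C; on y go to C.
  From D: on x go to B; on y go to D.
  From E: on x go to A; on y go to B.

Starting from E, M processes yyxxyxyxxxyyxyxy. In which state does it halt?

C

E --y--> B
B --y--> B
B --x--> A
A --x--> C
C --y--> C
C --x--> C
C --y--> C
C --x--> C
C --x--> C
C --x--> C
C --y--> C
C --y--> C
C --x--> C
C --y--> C
C --x--> C
C --y--> C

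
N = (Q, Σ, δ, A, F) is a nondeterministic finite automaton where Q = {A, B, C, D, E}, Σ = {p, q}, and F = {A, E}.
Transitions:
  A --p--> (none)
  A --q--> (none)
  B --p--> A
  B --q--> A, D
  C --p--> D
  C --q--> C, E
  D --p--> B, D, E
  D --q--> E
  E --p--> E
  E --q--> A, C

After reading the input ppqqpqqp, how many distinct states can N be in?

0

Start: {A}
read p: {}
The reachable set is empty and stays empty for the remaining 7 symbols.
Final reachable set {} has 0 states.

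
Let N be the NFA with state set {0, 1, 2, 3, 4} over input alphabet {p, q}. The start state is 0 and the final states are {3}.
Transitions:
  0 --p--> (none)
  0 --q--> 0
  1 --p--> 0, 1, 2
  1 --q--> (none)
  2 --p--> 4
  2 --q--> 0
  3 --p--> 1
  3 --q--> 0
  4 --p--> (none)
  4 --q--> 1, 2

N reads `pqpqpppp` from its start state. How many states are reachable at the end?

0

Start: {0}
read p: {}
The reachable set is empty and stays empty for the remaining 7 symbols.
Final reachable set {} has 0 states.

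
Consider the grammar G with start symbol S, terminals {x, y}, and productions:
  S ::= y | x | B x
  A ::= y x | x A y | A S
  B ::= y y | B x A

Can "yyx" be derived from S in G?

S ⇒ Bx ⇒ yyx

yes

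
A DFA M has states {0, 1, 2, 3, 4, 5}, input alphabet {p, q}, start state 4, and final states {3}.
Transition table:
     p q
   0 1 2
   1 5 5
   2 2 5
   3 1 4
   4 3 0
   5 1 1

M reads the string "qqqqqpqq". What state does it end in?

1

4 --q--> 0
0 --q--> 2
2 --q--> 5
5 --q--> 1
1 --q--> 5
5 --p--> 1
1 --q--> 5
5 --q--> 1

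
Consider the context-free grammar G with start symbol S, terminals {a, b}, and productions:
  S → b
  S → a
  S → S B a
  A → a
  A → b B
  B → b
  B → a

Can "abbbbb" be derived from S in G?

no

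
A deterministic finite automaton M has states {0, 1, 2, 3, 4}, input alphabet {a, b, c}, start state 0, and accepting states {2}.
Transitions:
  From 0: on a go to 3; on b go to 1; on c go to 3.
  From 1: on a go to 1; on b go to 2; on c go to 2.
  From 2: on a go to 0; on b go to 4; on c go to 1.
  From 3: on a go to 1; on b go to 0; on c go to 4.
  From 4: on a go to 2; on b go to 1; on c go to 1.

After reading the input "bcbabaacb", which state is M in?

0

0 --b--> 1
1 --c--> 2
2 --b--> 4
4 --a--> 2
2 --b--> 4
4 --a--> 2
2 --a--> 0
0 --c--> 3
3 --b--> 0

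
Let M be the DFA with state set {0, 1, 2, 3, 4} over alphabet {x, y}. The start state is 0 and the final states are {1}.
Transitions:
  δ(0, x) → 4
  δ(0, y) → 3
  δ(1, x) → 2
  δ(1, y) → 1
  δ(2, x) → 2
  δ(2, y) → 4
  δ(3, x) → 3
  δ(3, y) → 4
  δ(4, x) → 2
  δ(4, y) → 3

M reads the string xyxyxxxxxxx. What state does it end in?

2

0 --x--> 4
4 --y--> 3
3 --x--> 3
3 --y--> 4
4 --x--> 2
2 --x--> 2
2 --x--> 2
2 --x--> 2
2 --x--> 2
2 --x--> 2
2 --x--> 2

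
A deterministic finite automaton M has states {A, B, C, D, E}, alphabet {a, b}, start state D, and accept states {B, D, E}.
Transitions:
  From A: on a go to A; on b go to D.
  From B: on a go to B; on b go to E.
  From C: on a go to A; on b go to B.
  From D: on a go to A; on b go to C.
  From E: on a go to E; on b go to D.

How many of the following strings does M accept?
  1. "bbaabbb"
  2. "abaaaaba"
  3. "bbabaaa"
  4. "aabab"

2

"bbaabbb": rejected
"abaaaaba": rejected
"bbabaaa": accepted
"aabab": accepted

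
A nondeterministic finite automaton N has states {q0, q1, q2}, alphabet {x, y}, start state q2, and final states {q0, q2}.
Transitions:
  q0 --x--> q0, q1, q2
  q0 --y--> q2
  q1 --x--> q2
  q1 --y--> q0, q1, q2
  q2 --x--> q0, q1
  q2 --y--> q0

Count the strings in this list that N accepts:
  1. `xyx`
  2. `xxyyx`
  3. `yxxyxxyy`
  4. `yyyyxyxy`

4

`xyx`: accepted
`xxyyx`: accepted
`yxxyxxyy`: accepted
`yyyyxyxy`: accepted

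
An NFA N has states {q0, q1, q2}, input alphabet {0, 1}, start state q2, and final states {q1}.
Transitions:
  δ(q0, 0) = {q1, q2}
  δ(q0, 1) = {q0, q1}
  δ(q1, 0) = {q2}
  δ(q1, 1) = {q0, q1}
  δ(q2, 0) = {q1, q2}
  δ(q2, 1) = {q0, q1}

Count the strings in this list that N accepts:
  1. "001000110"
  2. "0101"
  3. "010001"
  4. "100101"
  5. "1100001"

"001000110": accepted
"0101": accepted
"010001": accepted
"100101": accepted
"1100001": accepted

5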